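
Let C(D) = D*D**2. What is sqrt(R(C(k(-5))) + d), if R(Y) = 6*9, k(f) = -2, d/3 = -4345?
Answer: I*sqrt(12981) ≈ 113.93*I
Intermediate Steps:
d = -13035 (d = 3*(-4345) = -13035)
C(D) = D**3
R(Y) = 54
sqrt(R(C(k(-5))) + d) = sqrt(54 - 13035) = sqrt(-12981) = I*sqrt(12981)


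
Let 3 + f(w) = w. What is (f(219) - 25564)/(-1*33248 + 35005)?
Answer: -25348/1757 ≈ -14.427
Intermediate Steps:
f(w) = -3 + w
(f(219) - 25564)/(-1*33248 + 35005) = ((-3 + 219) - 25564)/(-1*33248 + 35005) = (216 - 25564)/(-33248 + 35005) = -25348/1757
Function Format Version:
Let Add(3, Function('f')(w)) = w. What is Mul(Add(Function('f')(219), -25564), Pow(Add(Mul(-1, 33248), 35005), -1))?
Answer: Rational(-25348, 1757) ≈ -14.427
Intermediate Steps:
Function('f')(w) = Add(-3, w)
Mul(Add(Function('f')(219), -25564), Pow(Add(Mul(-1, 33248), 35005), -1)) = Mul(Add(Add(-3, 219), -25564), Pow(Add(Mul(-1, 33248), 35005), -1)) = Mul(Add(216, -25564), Pow(Add(-33248, 35005), -1)) = Mul(-25348, Pow(1757, -1)) = Mul(-25348, Rational(1, 1757)) = Rational(-25348, 1757)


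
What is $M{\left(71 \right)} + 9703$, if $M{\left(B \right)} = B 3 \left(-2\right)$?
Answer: $9277$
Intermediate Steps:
$M{\left(B \right)} = - 6 B$ ($M{\left(B \right)} = 3 B \left(-2\right) = - 6 B$)
$M{\left(71 \right)} + 9703 = \left(-6\right) 71 + 9703 = -426 + 9703 = 9277$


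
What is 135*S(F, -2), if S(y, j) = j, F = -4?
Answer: -270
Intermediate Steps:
135*S(F, -2) = 135*(-2) = -270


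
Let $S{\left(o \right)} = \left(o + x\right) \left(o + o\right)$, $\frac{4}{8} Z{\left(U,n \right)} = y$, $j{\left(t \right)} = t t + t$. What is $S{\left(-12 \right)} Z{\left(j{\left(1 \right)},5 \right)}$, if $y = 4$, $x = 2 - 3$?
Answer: $2496$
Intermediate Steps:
$j{\left(t \right)} = t + t^{2}$ ($j{\left(t \right)} = t^{2} + t = t + t^{2}$)
$x = -1$
$Z{\left(U,n \right)} = 8$ ($Z{\left(U,n \right)} = 2 \cdot 4 = 8$)
$S{\left(o \right)} = 2 o \left(-1 + o\right)$ ($S{\left(o \right)} = \left(o - 1\right) \left(o + o\right) = \left(-1 + o\right) 2 o = 2 o \left(-1 + o\right)$)
$S{\left(-12 \right)} Z{\left(j{\left(1 \right)},5 \right)} = 2 \left(-12\right) \left(-1 - 12\right) 8 = 2 \left(-12\right) \left(-13\right) 8 = 312 \cdot 8 = 2496$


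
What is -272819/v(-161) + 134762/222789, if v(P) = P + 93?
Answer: 60790236007/15149652 ≈ 4012.6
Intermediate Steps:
v(P) = 93 + P
-272819/v(-161) + 134762/222789 = -272819/(93 - 161) + 134762/222789 = -272819/(-68) + 134762*(1/222789) = -272819*(-1/68) + 134762/222789 = 272819/68 + 134762/222789 = 60790236007/15149652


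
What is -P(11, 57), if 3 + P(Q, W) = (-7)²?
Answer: -46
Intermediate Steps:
P(Q, W) = 46 (P(Q, W) = -3 + (-7)² = -3 + 49 = 46)
-P(11, 57) = -1*46 = -46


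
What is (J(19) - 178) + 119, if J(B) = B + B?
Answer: -21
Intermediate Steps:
J(B) = 2*B
(J(19) - 178) + 119 = (2*19 - 178) + 119 = (38 - 178) + 119 = -140 + 119 = -21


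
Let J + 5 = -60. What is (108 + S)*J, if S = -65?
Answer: -2795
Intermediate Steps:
J = -65 (J = -5 - 60 = -65)
(108 + S)*J = (108 - 65)*(-65) = 43*(-65) = -2795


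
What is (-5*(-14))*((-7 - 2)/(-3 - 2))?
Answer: 126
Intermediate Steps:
(-5*(-14))*((-7 - 2)/(-3 - 2)) = 70*(-9/(-5)) = 70*(-9*(-⅕)) = 70*(9/5) = 126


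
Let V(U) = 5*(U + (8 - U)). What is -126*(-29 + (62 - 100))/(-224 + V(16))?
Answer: -4221/92 ≈ -45.880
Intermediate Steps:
V(U) = 40 (V(U) = 5*8 = 40)
-126*(-29 + (62 - 100))/(-224 + V(16)) = -126*(-29 + (62 - 100))/(-224 + 40) = -126*(-29 - 38)/(-184) = -(-8442)*(-1)/184 = -126*67/184 = -4221/92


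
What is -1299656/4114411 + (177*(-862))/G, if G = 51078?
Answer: -115689328847/35025980843 ≈ -3.3030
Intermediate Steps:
-1299656/4114411 + (177*(-862))/G = -1299656/4114411 + (177*(-862))/51078 = -1299656*1/4114411 - 152574*1/51078 = -1299656/4114411 - 25429/8513 = -115689328847/35025980843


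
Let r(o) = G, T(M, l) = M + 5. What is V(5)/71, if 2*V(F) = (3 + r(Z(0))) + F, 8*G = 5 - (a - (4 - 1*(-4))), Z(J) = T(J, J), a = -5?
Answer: 41/568 ≈ 0.072183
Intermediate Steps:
T(M, l) = 5 + M
Z(J) = 5 + J
G = 9/4 (G = (5 - (-5 - (4 - 1*(-4))))/8 = (5 - (-5 - (4 + 4)))/8 = (5 - (-5 - 1*8))/8 = (5 - (-5 - 8))/8 = (5 - 1*(-13))/8 = (5 + 13)/8 = (⅛)*18 = 9/4 ≈ 2.2500)
r(o) = 9/4
V(F) = 21/8 + F/2 (V(F) = ((3 + 9/4) + F)/2 = (21/4 + F)/2 = 21/8 + F/2)
V(5)/71 = (21/8 + (½)*5)/71 = (21/8 + 5/2)*(1/71) = (41/8)*(1/71) = 41/568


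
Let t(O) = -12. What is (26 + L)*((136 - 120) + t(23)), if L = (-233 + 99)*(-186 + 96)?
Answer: 48344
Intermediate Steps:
L = 12060 (L = -134*(-90) = 12060)
(26 + L)*((136 - 120) + t(23)) = (26 + 12060)*((136 - 120) - 12) = 12086*(16 - 12) = 12086*4 = 48344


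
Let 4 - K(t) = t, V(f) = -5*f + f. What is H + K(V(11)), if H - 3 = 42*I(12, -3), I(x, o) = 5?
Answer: 261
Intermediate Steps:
V(f) = -4*f
K(t) = 4 - t
H = 213 (H = 3 + 42*5 = 3 + 210 = 213)
H + K(V(11)) = 213 + (4 - (-4)*11) = 213 + (4 - 1*(-44)) = 213 + (4 + 44) = 213 + 48 = 261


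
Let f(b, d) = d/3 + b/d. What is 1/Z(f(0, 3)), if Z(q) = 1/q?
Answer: 1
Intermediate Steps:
f(b, d) = d/3 + b/d (f(b, d) = d*(⅓) + b/d = d/3 + b/d)
Z(q) = 1/q
1/Z(f(0, 3)) = 1/(1/((⅓)*3 + 0/3)) = 1/(1/(1 + 0*(⅓))) = 1/(1/(1 + 0)) = 1/(1/1) = 1/1 = 1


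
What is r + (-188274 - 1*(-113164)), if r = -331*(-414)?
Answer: 61924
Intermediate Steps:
r = 137034
r + (-188274 - 1*(-113164)) = 137034 + (-188274 - 1*(-113164)) = 137034 + (-188274 + 113164) = 137034 - 75110 = 61924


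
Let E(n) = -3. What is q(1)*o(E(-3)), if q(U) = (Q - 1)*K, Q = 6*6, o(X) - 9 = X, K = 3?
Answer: 630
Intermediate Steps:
o(X) = 9 + X
Q = 36
q(U) = 105 (q(U) = (36 - 1)*3 = 35*3 = 105)
q(1)*o(E(-3)) = 105*(9 - 3) = 105*6 = 630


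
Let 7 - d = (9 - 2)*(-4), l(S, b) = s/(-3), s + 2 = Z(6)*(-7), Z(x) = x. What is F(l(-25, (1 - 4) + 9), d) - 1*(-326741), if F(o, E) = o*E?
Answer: 981763/3 ≈ 3.2725e+5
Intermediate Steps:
s = -44 (s = -2 + 6*(-7) = -2 - 42 = -44)
l(S, b) = 44/3 (l(S, b) = -44/(-3) = -44*(-⅓) = 44/3)
d = 35 (d = 7 - (9 - 2)*(-4) = 7 - 7*(-4) = 7 - 1*(-28) = 7 + 28 = 35)
F(o, E) = E*o
F(l(-25, (1 - 4) + 9), d) - 1*(-326741) = 35*(44/3) - 1*(-326741) = 1540/3 + 326741 = 981763/3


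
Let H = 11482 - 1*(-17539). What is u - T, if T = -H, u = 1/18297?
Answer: 530997238/18297 ≈ 29021.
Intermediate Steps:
u = 1/18297 ≈ 5.4654e-5
H = 29021 (H = 11482 + 17539 = 29021)
T = -29021 (T = -1*29021 = -29021)
u - T = 1/18297 - 1*(-29021) = 1/18297 + 29021 = 530997238/18297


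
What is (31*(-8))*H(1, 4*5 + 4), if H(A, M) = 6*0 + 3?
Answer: -744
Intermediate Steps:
H(A, M) = 3 (H(A, M) = 0 + 3 = 3)
(31*(-8))*H(1, 4*5 + 4) = (31*(-8))*3 = -248*3 = -744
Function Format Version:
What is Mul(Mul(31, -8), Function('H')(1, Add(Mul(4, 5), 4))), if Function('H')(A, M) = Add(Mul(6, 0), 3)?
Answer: -744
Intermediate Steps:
Function('H')(A, M) = 3 (Function('H')(A, M) = Add(0, 3) = 3)
Mul(Mul(31, -8), Function('H')(1, Add(Mul(4, 5), 4))) = Mul(Mul(31, -8), 3) = Mul(-248, 3) = -744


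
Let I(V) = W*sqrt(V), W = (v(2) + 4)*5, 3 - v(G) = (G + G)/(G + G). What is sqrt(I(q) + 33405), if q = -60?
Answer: sqrt(33405 + 60*I*sqrt(15)) ≈ 182.77 + 0.6357*I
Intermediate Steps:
v(G) = 2 (v(G) = 3 - (G + G)/(G + G) = 3 - 2*G/(2*G) = 3 - 2*G*1/(2*G) = 3 - 1*1 = 3 - 1 = 2)
W = 30 (W = (2 + 4)*5 = 6*5 = 30)
I(V) = 30*sqrt(V)
sqrt(I(q) + 33405) = sqrt(30*sqrt(-60) + 33405) = sqrt(30*(2*I*sqrt(15)) + 33405) = sqrt(60*I*sqrt(15) + 33405) = sqrt(33405 + 60*I*sqrt(15))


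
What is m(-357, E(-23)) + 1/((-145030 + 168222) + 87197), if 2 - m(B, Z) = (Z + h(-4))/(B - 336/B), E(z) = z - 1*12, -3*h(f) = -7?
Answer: 3825217787/2004553851 ≈ 1.9083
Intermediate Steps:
h(f) = 7/3 (h(f) = -1/3*(-7) = 7/3)
E(z) = -12 + z (E(z) = z - 12 = -12 + z)
m(B, Z) = 2 - (7/3 + Z)/(B - 336/B) (m(B, Z) = 2 - (Z + 7/3)/(B - 336/B) = 2 - (7/3 + Z)/(B - 336/B))
m(-357, E(-23)) + 1/((-145030 + 168222) + 87197) = (-672 + 2*(-357)**2 - 7/3*(-357) - 1*(-357)*(-12 - 23))/(-336 + (-357)**2) + 1/((-145030 + 168222) + 87197) = (-672 + 2*127449 + 833 - 1*(-357)*(-35))/(-336 + 127449) + 1/(23192 + 87197) = (-672 + 254898 + 833 - 12495)/127113 + 1/110389 = (1/127113)*242564 + 1/110389 = 34652/18159 + 1/110389 = 3825217787/2004553851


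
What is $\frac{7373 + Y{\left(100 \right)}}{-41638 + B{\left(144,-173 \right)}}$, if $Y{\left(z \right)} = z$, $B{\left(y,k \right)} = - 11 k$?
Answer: $- \frac{2491}{13245} \approx -0.18807$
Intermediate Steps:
$\frac{7373 + Y{\left(100 \right)}}{-41638 + B{\left(144,-173 \right)}} = \frac{7373 + 100}{-41638 - -1903} = \frac{7473}{-41638 + 1903} = \frac{7473}{-39735} = 7473 \left(- \frac{1}{39735}\right) = - \frac{2491}{13245}$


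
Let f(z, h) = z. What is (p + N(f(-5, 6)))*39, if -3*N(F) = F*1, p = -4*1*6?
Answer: -871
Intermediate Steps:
p = -24 (p = -4*6 = -24)
N(F) = -F/3
(p + N(f(-5, 6)))*39 = (-24 - ⅓*(-5))*39 = (-24 + 5/3)*39 = -67/3*39 = -871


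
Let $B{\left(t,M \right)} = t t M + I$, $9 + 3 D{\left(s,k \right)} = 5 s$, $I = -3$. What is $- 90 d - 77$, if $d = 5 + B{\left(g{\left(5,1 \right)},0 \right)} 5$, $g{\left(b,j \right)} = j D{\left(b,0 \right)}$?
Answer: $823$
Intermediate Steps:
$D{\left(s,k \right)} = -3 + \frac{5 s}{3}$
$g{\left(b,j \right)} = j \left(-3 + \frac{5 b}{3}\right)$
$B{\left(t,M \right)} = -3 + M t^{2}$ ($B{\left(t,M \right)} = t t M - 3 = t^{2} M - 3 = M t^{2} - 3 = -3 + M t^{2}$)
$d = -10$ ($d = 5 + \left(-3 + 0 \left(\frac{1}{3} \cdot 1 \left(-9 + 5 \cdot 5\right)\right)^{2}\right) 5 = 5 + \left(-3 + 0 \left(\frac{1}{3} \cdot 1 \left(-9 + 25\right)\right)^{2}\right) 5 = 5 + \left(-3 + 0 \left(\frac{1}{3} \cdot 1 \cdot 16\right)^{2}\right) 5 = 5 + \left(-3 + 0 \left(\frac{16}{3}\right)^{2}\right) 5 = 5 + \left(-3 + 0 \cdot \frac{256}{9}\right) 5 = 5 + \left(-3 + 0\right) 5 = 5 - 15 = -10$)
$- 90 d - 77 = \left(-90\right) \left(-10\right) - 77 = 900 - 77 = 823$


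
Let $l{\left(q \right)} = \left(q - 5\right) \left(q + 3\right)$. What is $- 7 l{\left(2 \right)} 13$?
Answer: $1365$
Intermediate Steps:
$l{\left(q \right)} = \left(-5 + q\right) \left(3 + q\right)$
$- 7 l{\left(2 \right)} 13 = - 7 \left(-15 + 2^{2} - 4\right) 13 = - 7 \left(-15 + 4 - 4\right) 13 = \left(-7\right) \left(-15\right) 13 = 105 \cdot 13 = 1365$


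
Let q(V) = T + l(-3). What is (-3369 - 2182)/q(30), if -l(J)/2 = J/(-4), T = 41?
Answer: -11102/79 ≈ -140.53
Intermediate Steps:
l(J) = J/2 (l(J) = -2*J/(-4) = -2*J*(-1)/4 = -(-1)*J/2 = J/2)
q(V) = 79/2 (q(V) = 41 + (1/2)*(-3) = 41 - 3/2 = 79/2)
(-3369 - 2182)/q(30) = (-3369 - 2182)/(79/2) = -5551*2/79 = -11102/79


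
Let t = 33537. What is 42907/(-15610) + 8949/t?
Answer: -8838627/3561310 ≈ -2.4818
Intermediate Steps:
42907/(-15610) + 8949/t = 42907/(-15610) + 8949/33537 = 42907*(-1/15610) + 8949*(1/33537) = -42907/15610 + 2983/11179 = -8838627/3561310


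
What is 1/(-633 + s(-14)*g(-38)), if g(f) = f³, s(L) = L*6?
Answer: 1/4608615 ≈ 2.1698e-7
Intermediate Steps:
s(L) = 6*L
1/(-633 + s(-14)*g(-38)) = 1/(-633 + (6*(-14))*(-38)³) = 1/(-633 - 84*(-54872)) = 1/(-633 + 4609248) = 1/4608615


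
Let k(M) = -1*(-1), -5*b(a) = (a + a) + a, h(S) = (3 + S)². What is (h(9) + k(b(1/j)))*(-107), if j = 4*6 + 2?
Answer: -15515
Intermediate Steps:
j = 26 (j = 24 + 2 = 26)
b(a) = -3*a/5 (b(a) = -((a + a) + a)/5 = -(2*a + a)/5 = -3*a/5)
k(M) = 1
(h(9) + k(b(1/j)))*(-107) = ((3 + 9)² + 1)*(-107) = (12² + 1)*(-107) = (144 + 1)*(-107) = 145*(-107) = -15515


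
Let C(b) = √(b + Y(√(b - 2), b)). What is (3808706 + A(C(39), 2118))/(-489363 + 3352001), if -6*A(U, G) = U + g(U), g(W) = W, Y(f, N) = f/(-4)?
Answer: 1904353/1431319 - √(156 - √37)/17175828 ≈ 1.3305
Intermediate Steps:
Y(f, N) = -f/4 (Y(f, N) = f*(-¼) = -f/4)
C(b) = √(b - √(-2 + b)/4) (C(b) = √(b - √(b - 2)/4) = √(b - √(-2 + b)/4))
A(U, G) = -U/3 (A(U, G) = -(U + U)/6 = -U/3)
(3808706 + A(C(39), 2118))/(-489363 + 3352001) = (3808706 - √(-√(-2 + 39) + 4*39)/6)/(-489363 + 3352001) = (3808706 - √(-√37 + 156)/6)/2862638 = (3808706 - √(156 - √37)/6)*(1/2862638) = 1904353/1431319 - √(156 - √37)/17175828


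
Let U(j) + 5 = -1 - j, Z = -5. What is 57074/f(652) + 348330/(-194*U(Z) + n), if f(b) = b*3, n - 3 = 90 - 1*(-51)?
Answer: 175156123/165282 ≈ 1059.7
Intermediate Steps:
U(j) = -6 - j (U(j) = -5 + (-1 - j) = -6 - j)
n = 144 (n = 3 + (90 - 1*(-51)) = 3 + (90 + 51) = 3 + 141 = 144)
f(b) = 3*b
57074/f(652) + 348330/(-194*U(Z) + n) = 57074/((3*652)) + 348330/(-194*(-6 - 1*(-5)) + 144) = 57074/1956 + 348330/(-194*(-6 + 5) + 144) = 57074*(1/1956) + 348330/(-194*(-1) + 144) = 28537/978 + 348330/(194 + 144) = 28537/978 + 348330/338 = 28537/978 + 348330*(1/338) = 28537/978 + 174165/169 = 175156123/165282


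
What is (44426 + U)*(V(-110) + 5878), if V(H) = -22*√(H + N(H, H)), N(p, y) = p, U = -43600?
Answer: 4855228 - 36344*I*√55 ≈ 4.8552e+6 - 2.6953e+5*I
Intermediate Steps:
V(H) = -22*√2*√H (V(H) = -22*√(H + H) = -22*√2*√H)
(44426 + U)*(V(-110) + 5878) = (44426 - 43600)*(-22*√2*√(-110) + 5878) = 826*(-22*√2*I*√110 + 5878) = 826*(-44*I*√55 + 5878) = 826*(5878 - 44*I*√55) = 4855228 - 36344*I*√55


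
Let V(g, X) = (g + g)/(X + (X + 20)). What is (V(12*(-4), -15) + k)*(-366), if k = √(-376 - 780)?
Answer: -17568/5 - 12444*I ≈ -3513.6 - 12444.0*I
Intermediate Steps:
k = 34*I (k = √(-1156) = 34*I ≈ 34.0*I)
V(g, X) = 2*g/(20 + 2*X) (V(g, X) = (2*g)/(X + (20 + X)) = (2*g)/(20 + 2*X) = 2*g/(20 + 2*X))
(V(12*(-4), -15) + k)*(-366) = ((12*(-4))/(10 - 15) + 34*I)*(-366) = (-48/(-5) + 34*I)*(-366) = (-48*(-⅕) + 34*I)*(-366) = (48/5 + 34*I)*(-366) = -17568/5 - 12444*I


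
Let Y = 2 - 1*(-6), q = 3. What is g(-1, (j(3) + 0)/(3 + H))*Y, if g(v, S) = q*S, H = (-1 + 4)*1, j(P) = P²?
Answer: 36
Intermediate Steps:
H = 3 (H = 3*1 = 3)
g(v, S) = 3*S
Y = 8 (Y = 2 + 6 = 8)
g(-1, (j(3) + 0)/(3 + H))*Y = (3*((3² + 0)/(3 + 3)))*8 = (3*((9 + 0)/6))*8 = (3*(9*(⅙)))*8 = (3*(3/2))*8 = (9/2)*8 = 36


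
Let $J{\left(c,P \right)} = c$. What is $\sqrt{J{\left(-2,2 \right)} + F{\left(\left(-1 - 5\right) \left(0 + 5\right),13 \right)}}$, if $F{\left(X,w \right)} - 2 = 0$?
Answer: $0$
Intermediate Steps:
$F{\left(X,w \right)} = 2$ ($F{\left(X,w \right)} = 2 + 0 = 2$)
$\sqrt{J{\left(-2,2 \right)} + F{\left(\left(-1 - 5\right) \left(0 + 5\right),13 \right)}} = \sqrt{-2 + 2} = \sqrt{0} = 0$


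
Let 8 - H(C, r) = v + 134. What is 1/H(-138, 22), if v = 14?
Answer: -1/140 ≈ -0.0071429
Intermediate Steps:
H(C, r) = -140 (H(C, r) = 8 - (14 + 134) = 8 - 1*148 = 8 - 148 = -140)
1/H(-138, 22) = 1/(-140) = -1/140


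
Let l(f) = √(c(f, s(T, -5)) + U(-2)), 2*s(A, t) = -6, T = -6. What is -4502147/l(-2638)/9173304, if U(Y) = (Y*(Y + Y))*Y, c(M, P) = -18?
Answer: 4502147*I*√34/311892336 ≈ 0.084169*I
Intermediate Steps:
s(A, t) = -3 (s(A, t) = (½)*(-6) = -3)
U(Y) = 2*Y³ (U(Y) = (Y*(2*Y))*Y = (2*Y²)*Y = 2*Y³)
l(f) = I*√34 (l(f) = √(-18 + 2*(-2)³) = √(-18 + 2*(-8)) = √(-18 - 16) = √(-34) = I*√34)
-4502147/l(-2638)/9173304 = -4502147*(-I*√34/34)/9173304 = -(-4502147)*I*√34/34*(1/9173304) = (4502147*I*√34/34)*(1/9173304) = 4502147*I*√34/311892336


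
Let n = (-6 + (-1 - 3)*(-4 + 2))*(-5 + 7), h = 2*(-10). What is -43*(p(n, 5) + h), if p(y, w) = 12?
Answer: 344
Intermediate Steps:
h = -20
n = 4 (n = (-6 - 4*(-2))*2 = (-6 + 8)*2 = 2*2 = 4)
-43*(p(n, 5) + h) = -43*(12 - 20) = -43*(-8) = 344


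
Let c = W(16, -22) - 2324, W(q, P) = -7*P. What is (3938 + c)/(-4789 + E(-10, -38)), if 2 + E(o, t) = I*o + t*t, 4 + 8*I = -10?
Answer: -3536/6659 ≈ -0.53101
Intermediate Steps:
I = -7/4 (I = -½ + (⅛)*(-10) = -½ - 5/4 = -7/4 ≈ -1.7500)
E(o, t) = -2 + t² - 7*o/4 (E(o, t) = -2 + (-7*o/4 + t*t) = -2 + (-7*o/4 + t²) = -2 + (t² - 7*o/4) = -2 + t² - 7*o/4)
c = -2170 (c = -7*(-22) - 2324 = 154 - 2324 = -2170)
(3938 + c)/(-4789 + E(-10, -38)) = (3938 - 2170)/(-4789 + (-2 + (-38)² - 7/4*(-10))) = 1768/(-4789 + (-2 + 1444 + 35/2)) = 1768/(-4789 + 2919/2) = 1768/(-6659/2) = 1768*(-2/6659) = -3536/6659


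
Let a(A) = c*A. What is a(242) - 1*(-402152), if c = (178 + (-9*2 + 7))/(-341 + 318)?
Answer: 9209082/23 ≈ 4.0040e+5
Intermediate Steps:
c = -167/23 (c = (178 + (-18 + 7))/(-23) = (178 - 11)*(-1/23) = 167*(-1/23) = -167/23 ≈ -7.2609)
a(A) = -167*A/23
a(242) - 1*(-402152) = -167/23*242 - 1*(-402152) = -40414/23 + 402152 = 9209082/23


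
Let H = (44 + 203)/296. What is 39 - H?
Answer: 11297/296 ≈ 38.166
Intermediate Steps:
H = 247/296 (H = 247*(1/296) = 247/296 ≈ 0.83446)
39 - H = 39 - 1*247/296 = 39 - 247/296 = 11297/296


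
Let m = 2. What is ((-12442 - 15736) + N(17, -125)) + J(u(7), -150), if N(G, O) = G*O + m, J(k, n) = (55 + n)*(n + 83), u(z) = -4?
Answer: -23936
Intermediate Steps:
J(k, n) = (55 + n)*(83 + n)
N(G, O) = 2 + G*O (N(G, O) = G*O + 2 = 2 + G*O)
((-12442 - 15736) + N(17, -125)) + J(u(7), -150) = ((-12442 - 15736) + (2 + 17*(-125))) + (4565 + (-150)² + 138*(-150)) = (-28178 + (2 - 2125)) + (4565 + 22500 - 20700) = (-28178 - 2123) + 6365 = -30301 + 6365 = -23936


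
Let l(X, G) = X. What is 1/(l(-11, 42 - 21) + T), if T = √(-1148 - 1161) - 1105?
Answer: -1116/1247765 - I*√2309/1247765 ≈ -0.0008944 - 3.851e-5*I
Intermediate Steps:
T = -1105 + I*√2309 (T = √(-2309) - 1105 = I*√2309 - 1105 = -1105 + I*√2309 ≈ -1105.0 + 48.052*I)
1/(l(-11, 42 - 21) + T) = 1/(-11 + (-1105 + I*√2309)) = 1/(-1116 + I*√2309)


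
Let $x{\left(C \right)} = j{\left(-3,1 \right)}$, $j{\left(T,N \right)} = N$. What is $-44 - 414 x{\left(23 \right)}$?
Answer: $-458$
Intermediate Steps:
$x{\left(C \right)} = 1$
$-44 - 414 x{\left(23 \right)} = -44 - 414 = -458$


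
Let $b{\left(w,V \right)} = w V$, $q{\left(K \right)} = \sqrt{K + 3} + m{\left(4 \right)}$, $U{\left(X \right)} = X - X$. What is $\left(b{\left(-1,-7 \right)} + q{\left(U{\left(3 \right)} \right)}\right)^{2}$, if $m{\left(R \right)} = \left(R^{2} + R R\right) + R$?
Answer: $\left(43 + \sqrt{3}\right)^{2} \approx 2001.0$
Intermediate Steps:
$m{\left(R \right)} = R + 2 R^{2}$ ($m{\left(R \right)} = \left(R^{2} + R^{2}\right) + R = 2 R^{2} + R = R + 2 R^{2}$)
$U{\left(X \right)} = 0$
$q{\left(K \right)} = 36 + \sqrt{3 + K}$ ($q{\left(K \right)} = \sqrt{K + 3} + 4 \left(1 + 2 \cdot 4\right) = \sqrt{3 + K} + 4 \left(1 + 8\right) = \sqrt{3 + K} + 4 \cdot 9 = \sqrt{3 + K} + 36 = 36 + \sqrt{3 + K}$)
$b{\left(w,V \right)} = V w$
$\left(b{\left(-1,-7 \right)} + q{\left(U{\left(3 \right)} \right)}\right)^{2} = \left(\left(-7\right) \left(-1\right) + \left(36 + \sqrt{3 + 0}\right)\right)^{2} = \left(7 + \left(36 + \sqrt{3}\right)\right)^{2} = \left(43 + \sqrt{3}\right)^{2}$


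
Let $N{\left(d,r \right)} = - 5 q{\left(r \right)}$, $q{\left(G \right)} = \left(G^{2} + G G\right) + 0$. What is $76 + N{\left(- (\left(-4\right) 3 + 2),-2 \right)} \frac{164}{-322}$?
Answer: $\frac{15516}{161} \approx 96.373$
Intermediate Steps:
$q{\left(G \right)} = 2 G^{2}$ ($q{\left(G \right)} = \left(G^{2} + G^{2}\right) + 0 = 2 G^{2} + 0 = 2 G^{2}$)
$N{\left(d,r \right)} = - 10 r^{2}$ ($N{\left(d,r \right)} = - 5 \cdot 2 r^{2} = - 10 r^{2}$)
$76 + N{\left(- (\left(-4\right) 3 + 2),-2 \right)} \frac{164}{-322} = 76 + - 10 \left(-2\right)^{2} \frac{164}{-322} = 76 + \left(-10\right) 4 \cdot 164 \left(- \frac{1}{322}\right) = 76 - - \frac{3280}{161} = 76 + \frac{3280}{161} = \frac{15516}{161}$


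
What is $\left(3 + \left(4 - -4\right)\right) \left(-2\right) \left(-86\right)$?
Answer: $1892$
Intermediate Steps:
$\left(3 + \left(4 - -4\right)\right) \left(-2\right) \left(-86\right) = \left(3 + \left(4 + 4\right)\right) \left(-2\right) \left(-86\right) = \left(3 + 8\right) \left(-2\right) \left(-86\right) = 11 \left(-2\right) \left(-86\right) = \left(-22\right) \left(-86\right) = 1892$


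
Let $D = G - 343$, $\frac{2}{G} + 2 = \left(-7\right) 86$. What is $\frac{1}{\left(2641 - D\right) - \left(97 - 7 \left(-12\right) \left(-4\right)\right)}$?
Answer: $\frac{302}{973347} \approx 0.00031027$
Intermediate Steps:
$G = - \frac{1}{302}$ ($G = \frac{2}{-2 - 602} = \frac{2}{-604} = 2 \left(- \frac{1}{604}\right) = - \frac{1}{302} \approx -0.0033113$)
$D = - \frac{103587}{302}$ ($D = - \frac{1}{302} - 343 = - \frac{103587}{302} \approx -343.0$)
$\frac{1}{\left(2641 - D\right) - \left(97 - 7 \left(-12\right) \left(-4\right)\right)} = \frac{1}{\left(2641 - - \frac{103587}{302}\right) - \left(97 - 7 \left(-12\right) \left(-4\right)\right)} = \frac{1}{\left(2641 + \frac{103587}{302}\right) - -239} = \frac{1}{\frac{901169}{302} + \left(-97 + 336\right)} = \frac{1}{\frac{901169}{302} + 239} = \frac{1}{\frac{973347}{302}} = \frac{302}{973347}$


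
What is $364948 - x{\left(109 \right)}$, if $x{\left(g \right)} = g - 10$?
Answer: $364849$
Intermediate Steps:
$x{\left(g \right)} = -10 + g$
$364948 - x{\left(109 \right)} = 364948 - \left(-10 + 109\right) = 364948 - 99 = 364849$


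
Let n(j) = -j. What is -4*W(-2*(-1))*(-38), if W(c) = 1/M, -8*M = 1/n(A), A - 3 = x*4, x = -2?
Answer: -6080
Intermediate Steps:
A = -5 (A = 3 - 2*4 = 3 - 8 = -5)
M = -1/40 (M = -1/(8*((-1*(-5)))) = -1/8/5 = -1/8*1/5 = -1/40 ≈ -0.025000)
W(c) = -40 (W(c) = 1/(-1/40) = -40)
-4*W(-2*(-1))*(-38) = -4*(-40)*(-38) = 160*(-38) = -6080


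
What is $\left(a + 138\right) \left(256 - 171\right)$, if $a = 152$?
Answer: $24650$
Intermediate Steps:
$\left(a + 138\right) \left(256 - 171\right) = \left(152 + 138\right) \left(256 - 171\right) = 290 \left(256 - 171\right) = 290 \cdot 85 = 24650$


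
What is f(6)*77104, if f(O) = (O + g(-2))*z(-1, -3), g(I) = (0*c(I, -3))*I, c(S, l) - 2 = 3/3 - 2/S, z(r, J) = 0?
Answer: 0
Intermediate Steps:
c(S, l) = 3 - 2/S (c(S, l) = 2 + (3/3 - 2/S) = 2 + (3*(⅓) - 2/S) = 2 + (1 - 2/S) = 3 - 2/S)
g(I) = 0 (g(I) = (0*(3 - 2/I))*I = 0*I = 0)
f(O) = 0 (f(O) = (O + 0)*0 = O*0 = 0)
f(6)*77104 = 0*77104 = 0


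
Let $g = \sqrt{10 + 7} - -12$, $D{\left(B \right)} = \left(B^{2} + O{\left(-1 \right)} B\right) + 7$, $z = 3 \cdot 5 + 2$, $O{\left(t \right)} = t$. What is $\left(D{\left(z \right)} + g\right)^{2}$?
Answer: $\left(291 + \sqrt{17}\right)^{2} \approx 87098.0$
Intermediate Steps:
$z = 17$ ($z = 15 + 2 = 17$)
$D{\left(B \right)} = 7 + B^{2} - B$ ($D{\left(B \right)} = \left(B^{2} - B\right) + 7 = 7 + B^{2} - B$)
$g = 12 + \sqrt{17}$ ($g = \sqrt{17} + 12 = 12 + \sqrt{17} \approx 16.123$)
$\left(D{\left(z \right)} + g\right)^{2} = \left(\left(7 + 17^{2} - 17\right) + \left(12 + \sqrt{17}\right)\right)^{2} = \left(\left(7 + 289 - 17\right) + \left(12 + \sqrt{17}\right)\right)^{2} = \left(279 + \left(12 + \sqrt{17}\right)\right)^{2} = \left(291 + \sqrt{17}\right)^{2}$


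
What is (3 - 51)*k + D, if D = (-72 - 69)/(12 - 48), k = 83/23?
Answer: -46727/276 ≈ -169.30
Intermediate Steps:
k = 83/23 (k = 83*(1/23) = 83/23 ≈ 3.6087)
D = 47/12 (D = -141/(-36) = -141*(-1/36) = 47/12 ≈ 3.9167)
(3 - 51)*k + D = (3 - 51)*(83/23) + 47/12 = -48*83/23 + 47/12 = -3984/23 + 47/12 = -46727/276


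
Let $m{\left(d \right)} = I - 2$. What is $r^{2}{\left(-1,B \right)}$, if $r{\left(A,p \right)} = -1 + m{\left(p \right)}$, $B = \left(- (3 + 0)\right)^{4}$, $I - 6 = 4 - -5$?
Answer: $144$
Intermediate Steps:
$I = 15$ ($I = 6 + \left(4 - -5\right) = 6 + \left(4 + 5\right) = 6 + 9 = 15$)
$m{\left(d \right)} = 13$ ($m{\left(d \right)} = 15 - 2 = 13$)
$B = 81$ ($B = \left(\left(-1\right) 3\right)^{4} = \left(-3\right)^{4} = 81$)
$r{\left(A,p \right)} = 12$ ($r{\left(A,p \right)} = -1 + 13 = 12$)
$r^{2}{\left(-1,B \right)} = 12^{2} = 144$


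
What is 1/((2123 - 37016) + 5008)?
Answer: -1/29885 ≈ -3.3462e-5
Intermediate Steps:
1/((2123 - 37016) + 5008) = 1/(-34893 + 5008) = 1/(-29885) = -1/29885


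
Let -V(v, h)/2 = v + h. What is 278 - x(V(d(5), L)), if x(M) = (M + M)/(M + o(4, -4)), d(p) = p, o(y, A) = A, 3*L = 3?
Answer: 553/2 ≈ 276.50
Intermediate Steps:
L = 1 (L = (⅓)*3 = 1)
V(v, h) = -2*h - 2*v (V(v, h) = -2*(v + h) = -2*(h + v) = -2*h - 2*v)
x(M) = 2*M/(-4 + M) (x(M) = (M + M)/(M - 4) = (2*M)/(-4 + M) = 2*M/(-4 + M))
278 - x(V(d(5), L)) = 278 - 2*(-2*1 - 2*5)/(-4 + (-2*1 - 2*5)) = 278 - 2*(-2 - 10)/(-4 + (-2 - 10)) = 278 - 2*(-12)/(-4 - 12) = 278 - 2*(-12)/(-16) = 278 - 2*(-12)*(-1)/16 = 278 - 1*3/2 = 278 - 3/2 = 553/2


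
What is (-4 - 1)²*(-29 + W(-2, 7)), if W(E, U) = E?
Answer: -775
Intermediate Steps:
(-4 - 1)²*(-29 + W(-2, 7)) = (-4 - 1)²*(-29 - 2) = (-5)²*(-31) = 25*(-31) = -775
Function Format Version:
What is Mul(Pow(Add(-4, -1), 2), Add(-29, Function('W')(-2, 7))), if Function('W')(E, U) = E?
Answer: -775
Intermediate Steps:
Mul(Pow(Add(-4, -1), 2), Add(-29, Function('W')(-2, 7))) = Mul(Pow(Add(-4, -1), 2), Add(-29, -2)) = Mul(Pow(-5, 2), -31) = Mul(25, -31) = -775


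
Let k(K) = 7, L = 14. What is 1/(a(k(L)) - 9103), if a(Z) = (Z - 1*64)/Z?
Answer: -7/63778 ≈ -0.00010976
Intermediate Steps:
a(Z) = (-64 + Z)/Z (a(Z) = (Z - 64)/Z = (-64 + Z)/Z)
1/(a(k(L)) - 9103) = 1/((-64 + 7)/7 - 9103) = 1/((⅐)*(-57) - 9103) = 1/(-57/7 - 9103) = 1/(-63778/7) = -7/63778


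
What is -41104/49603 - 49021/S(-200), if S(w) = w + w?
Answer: 2415147063/19841200 ≈ 121.72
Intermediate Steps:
S(w) = 2*w
-41104/49603 - 49021/S(-200) = -41104/49603 - 49021/(2*(-200)) = -41104*1/49603 - 49021/(-400) = -41104/49603 - 49021*(-1/400) = -41104/49603 + 49021/400 = 2415147063/19841200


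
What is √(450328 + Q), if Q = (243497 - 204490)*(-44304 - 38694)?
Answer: I*√3237052658 ≈ 56895.0*I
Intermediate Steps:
Q = -3237502986 (Q = 39007*(-82998) = -3237502986)
√(450328 + Q) = √(450328 - 3237502986) = √(-3237052658) = I*√3237052658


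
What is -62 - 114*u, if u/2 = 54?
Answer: -12374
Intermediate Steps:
u = 108 (u = 2*54 = 108)
-62 - 114*u = -62 - 114*108 = -62 - 12312 = -12374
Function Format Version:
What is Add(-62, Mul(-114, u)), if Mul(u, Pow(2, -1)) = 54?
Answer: -12374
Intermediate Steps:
u = 108 (u = Mul(2, 54) = 108)
Add(-62, Mul(-114, u)) = Add(-62, Mul(-114, 108)) = Add(-62, -12312) = -12374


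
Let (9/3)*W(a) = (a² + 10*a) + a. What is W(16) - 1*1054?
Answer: -910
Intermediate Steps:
W(a) = a²/3 + 11*a/3 (W(a) = ((a² + 10*a) + a)/3 = (a² + 11*a)/3 = a²/3 + 11*a/3)
W(16) - 1*1054 = (⅓)*16*(11 + 16) - 1*1054 = (⅓)*16*27 - 1054 = 144 - 1054 = -910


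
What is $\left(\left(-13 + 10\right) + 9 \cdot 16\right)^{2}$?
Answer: $19881$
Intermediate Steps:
$\left(\left(-13 + 10\right) + 9 \cdot 16\right)^{2} = \left(-3 + 144\right)^{2} = 141^{2} = 19881$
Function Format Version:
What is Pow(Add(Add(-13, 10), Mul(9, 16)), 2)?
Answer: 19881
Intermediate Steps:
Pow(Add(Add(-13, 10), Mul(9, 16)), 2) = Pow(Add(-3, 144), 2) = Pow(141, 2) = 19881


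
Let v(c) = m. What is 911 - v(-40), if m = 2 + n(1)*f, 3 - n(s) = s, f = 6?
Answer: 897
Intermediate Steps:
n(s) = 3 - s
m = 14 (m = 2 + (3 - 1*1)*6 = 2 + (3 - 1)*6 = 2 + 2*6 = 2 + 12 = 14)
v(c) = 14
911 - v(-40) = 911 - 1*14 = 911 - 14 = 897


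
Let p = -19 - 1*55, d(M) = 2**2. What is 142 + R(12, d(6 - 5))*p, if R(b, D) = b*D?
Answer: -3410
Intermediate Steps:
d(M) = 4
p = -74 (p = -19 - 55 = -74)
R(b, D) = D*b
142 + R(12, d(6 - 5))*p = 142 + (4*12)*(-74) = 142 + 48*(-74) = 142 - 3552 = -3410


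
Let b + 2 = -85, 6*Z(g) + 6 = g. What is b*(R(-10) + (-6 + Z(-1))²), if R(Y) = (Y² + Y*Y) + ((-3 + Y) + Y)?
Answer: -238409/12 ≈ -19867.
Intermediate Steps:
Z(g) = -1 + g/6
b = -87 (b = -2 - 85 = -87)
R(Y) = -3 + 2*Y + 2*Y² (R(Y) = (Y² + Y²) + (-3 + 2*Y) = 2*Y² + (-3 + 2*Y) = -3 + 2*Y + 2*Y²)
b*(R(-10) + (-6 + Z(-1))²) = -87*((-3 + 2*(-10) + 2*(-10)²) + (-6 + (-1 + (⅙)*(-1)))²) = -87*((-3 - 20 + 2*100) + (-6 + (-1 - ⅙))²) = -87*((-3 - 20 + 200) + (-6 - 7/6)²) = -87*(177 + (-43/6)²) = -87*(177 + 1849/36) = -87*8221/36 = -238409/12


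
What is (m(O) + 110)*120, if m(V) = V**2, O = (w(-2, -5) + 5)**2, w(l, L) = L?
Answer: 13200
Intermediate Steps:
O = 0 (O = (-5 + 5)**2 = 0**2 = 0)
(m(O) + 110)*120 = (0**2 + 110)*120 = (0 + 110)*120 = 110*120 = 13200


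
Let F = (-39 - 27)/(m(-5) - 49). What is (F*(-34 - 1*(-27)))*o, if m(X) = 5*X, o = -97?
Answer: 22407/37 ≈ 605.59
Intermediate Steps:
F = 33/37 (F = (-39 - 27)/(5*(-5) - 49) = -66/(-25 - 49) = -66/(-74) = -66*(-1/74) = 33/37 ≈ 0.89189)
(F*(-34 - 1*(-27)))*o = (33*(-34 - 1*(-27))/37)*(-97) = (33*(-34 + 27)/37)*(-97) = ((33/37)*(-7))*(-97) = -231/37*(-97) = 22407/37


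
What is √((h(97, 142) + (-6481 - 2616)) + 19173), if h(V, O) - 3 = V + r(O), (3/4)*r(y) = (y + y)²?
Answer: 8*√16554/3 ≈ 343.10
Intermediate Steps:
r(y) = 16*y²/3 (r(y) = 4*(y + y)²/3 = 4*(2*y)²/3 = 4*(4*y²)/3 = 16*y²/3)
h(V, O) = 3 + V + 16*O²/3 (h(V, O) = 3 + (V + 16*O²/3) = 3 + V + 16*O²/3)
√((h(97, 142) + (-6481 - 2616)) + 19173) = √(((3 + 97 + (16/3)*142²) + (-6481 - 2616)) + 19173) = √(((3 + 97 + (16/3)*20164) - 9097) + 19173) = √(((3 + 97 + 322624/3) - 9097) + 19173) = √((322924/3 - 9097) + 19173) = √(295633/3 + 19173) = √(353152/3) = 8*√16554/3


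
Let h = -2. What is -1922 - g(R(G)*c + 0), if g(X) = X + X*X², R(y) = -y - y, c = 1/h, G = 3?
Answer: -1952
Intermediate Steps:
c = -½ (c = 1/(-2) = -½ ≈ -0.50000)
R(y) = -2*y
g(X) = X + X³
-1922 - g(R(G)*c + 0) = -1922 - ((-2*3*(-½) + 0) + (-2*3*(-½) + 0)³) = -1922 - ((-6*(-½) + 0) + (-6*(-½) + 0)³) = -1922 - ((3 + 0) + (3 + 0)³) = -1922 - (3 + 3³) = -1922 - (3 + 27) = -1922 - 1*30 = -1922 - 30 = -1952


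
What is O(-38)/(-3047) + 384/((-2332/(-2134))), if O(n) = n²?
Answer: 56670796/161491 ≈ 350.92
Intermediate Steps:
O(-38)/(-3047) + 384/((-2332/(-2134))) = (-38)²/(-3047) + 384/((-2332/(-2134))) = 1444*(-1/3047) + 384/((-2332*(-1/2134))) = -1444/3047 + 384/(106/97) = -1444/3047 + 384*(97/106) = -1444/3047 + 18624/53 = 56670796/161491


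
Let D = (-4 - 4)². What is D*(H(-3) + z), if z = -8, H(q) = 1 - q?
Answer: -256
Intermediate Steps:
D = 64 (D = (-8)² = 64)
D*(H(-3) + z) = 64*((1 - 1*(-3)) - 8) = 64*((1 + 3) - 8) = 64*(4 - 8) = 64*(-4) = -256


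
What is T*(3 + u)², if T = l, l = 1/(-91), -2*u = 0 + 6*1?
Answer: 0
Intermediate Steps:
u = -3 (u = -(0 + 6*1)/2 = -(0 + 6)/2 = -½*6 = -3)
l = -1/91 ≈ -0.010989
T = -1/91 ≈ -0.010989
T*(3 + u)² = -(3 - 3)²/91 = -1/91*0² = -1/91*0 = 0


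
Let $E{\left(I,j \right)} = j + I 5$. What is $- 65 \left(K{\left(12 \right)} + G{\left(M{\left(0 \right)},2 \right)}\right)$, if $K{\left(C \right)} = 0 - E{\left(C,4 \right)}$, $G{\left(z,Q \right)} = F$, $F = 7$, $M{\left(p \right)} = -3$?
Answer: $3705$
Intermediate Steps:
$E{\left(I,j \right)} = j + 5 I$
$G{\left(z,Q \right)} = 7$
$K{\left(C \right)} = -4 - 5 C$ ($K{\left(C \right)} = 0 - \left(4 + 5 C\right) = -4 - 5 C$)
$- 65 \left(K{\left(12 \right)} + G{\left(M{\left(0 \right)},2 \right)}\right) = - 65 \left(\left(-4 - 60\right) + 7\right) = - 65 \left(-64 + 7\right) = \left(-65\right) \left(-57\right) = 3705$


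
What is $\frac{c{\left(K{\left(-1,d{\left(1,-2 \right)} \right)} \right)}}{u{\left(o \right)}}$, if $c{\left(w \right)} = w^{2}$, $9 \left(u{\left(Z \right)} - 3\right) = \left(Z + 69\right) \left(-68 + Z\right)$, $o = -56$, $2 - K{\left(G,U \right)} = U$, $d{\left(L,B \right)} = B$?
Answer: $- \frac{144}{1585} \approx -0.090852$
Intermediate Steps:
$K{\left(G,U \right)} = 2 - U$
$u{\left(Z \right)} = 3 + \frac{\left(-68 + Z\right) \left(69 + Z\right)}{9}$ ($u{\left(Z \right)} = 3 + \frac{\left(Z + 69\right) \left(-68 + Z\right)}{9} = 3 + \frac{\left(69 + Z\right) \left(-68 + Z\right)}{9} = 3 + \frac{\left(-68 + Z\right) \left(69 + Z\right)}{9}$)
$\frac{c{\left(K{\left(-1,d{\left(1,-2 \right)} \right)} \right)}}{u{\left(o \right)}} = \frac{\left(2 - -2\right)^{2}}{- \frac{1555}{3} + \frac{1}{9} \left(-56\right) + \frac{\left(-56\right)^{2}}{9}} = \frac{\left(2 + 2\right)^{2}}{- \frac{1555}{3} - \frac{56}{9} + \frac{1}{9} \cdot 3136} = \frac{4^{2}}{- \frac{1555}{3} - \frac{56}{9} + \frac{3136}{9}} = \frac{16}{- \frac{1585}{9}} = 16 \left(- \frac{9}{1585}\right) = - \frac{144}{1585}$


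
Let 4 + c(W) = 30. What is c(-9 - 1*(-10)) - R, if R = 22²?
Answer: -458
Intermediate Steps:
c(W) = 26 (c(W) = -4 + 30 = 26)
R = 484
c(-9 - 1*(-10)) - R = 26 - 1*484 = 26 - 484 = -458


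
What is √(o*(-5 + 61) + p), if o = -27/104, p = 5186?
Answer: √873977/13 ≈ 71.913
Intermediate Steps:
o = -27/104 (o = -27*1/104 = -27/104 ≈ -0.25962)
√(o*(-5 + 61) + p) = √(-27*(-5 + 61)/104 + 5186) = √(-27/104*56 + 5186) = √(-189/13 + 5186) = √(67229/13) = √873977/13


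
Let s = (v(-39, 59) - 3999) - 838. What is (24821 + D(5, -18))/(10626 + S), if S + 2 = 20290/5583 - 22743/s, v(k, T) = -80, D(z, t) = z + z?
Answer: 227216984247/97290885121 ≈ 2.3354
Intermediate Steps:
D(z, t) = 2*z
s = -4917 (s = (-80 - 3999) - 838 = -4079 - 838 = -4917)
S = 57278959/9150537 (S = -2 + (20290/5583 - 22743/(-4917)) = -2 + (20290*(1/5583) - 22743*(-1/4917)) = -2 + (20290/5583 + 7581/1639) = -2 + 75580033/9150537 = 57278959/9150537 ≈ 6.2596)
(24821 + D(5, -18))/(10626 + S) = (24821 + 2*5)/(10626 + 57278959/9150537) = (24821 + 10)/(97290885121/9150537) = 24831*(9150537/97290885121) = 227216984247/97290885121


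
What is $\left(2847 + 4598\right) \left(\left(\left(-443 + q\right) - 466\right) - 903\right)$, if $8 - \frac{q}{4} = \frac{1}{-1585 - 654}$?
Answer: $- \frac{29671422120}{2239} \approx -1.3252 \cdot 10^{7}$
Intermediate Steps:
$q = \frac{71652}{2239}$ ($q = 32 - \frac{4}{-1585 - 654} = 32 - \frac{4}{-2239} = 32 - - \frac{4}{2239} = 32 + \frac{4}{2239} = \frac{71652}{2239} \approx 32.002$)
$\left(2847 + 4598\right) \left(\left(\left(-443 + q\right) - 466\right) - 903\right) = \left(2847 + 4598\right) \left(\left(\left(-443 + \frac{71652}{2239}\right) - 466\right) - 903\right) = 7445 \left(\left(- \frac{920225}{2239} - 466\right) - 903\right) = 7445 \left(- \frac{1963599}{2239} - 903\right) = 7445 \left(- \frac{3985416}{2239}\right) = - \frac{29671422120}{2239}$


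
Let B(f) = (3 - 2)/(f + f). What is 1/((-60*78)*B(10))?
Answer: -1/234 ≈ -0.0042735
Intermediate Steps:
B(f) = 1/(2*f)
1/((-60*78)*B(10)) = 1/((-60*78)*((½)/10)) = 1/(-2340/10) = 1/(-4680*1/20) = 1/(-234) = -1/234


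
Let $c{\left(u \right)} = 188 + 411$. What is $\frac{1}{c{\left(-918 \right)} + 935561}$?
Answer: $\frac{1}{936160} \approx 1.0682 \cdot 10^{-6}$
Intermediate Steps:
$c{\left(u \right)} = 599$
$\frac{1}{c{\left(-918 \right)} + 935561} = \frac{1}{599 + 935561} = \frac{1}{936160}$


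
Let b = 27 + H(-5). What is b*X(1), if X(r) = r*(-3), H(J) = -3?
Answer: -72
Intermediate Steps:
X(r) = -3*r
b = 24 (b = 27 - 3 = 24)
b*X(1) = 24*(-3*1) = 24*(-3) = -72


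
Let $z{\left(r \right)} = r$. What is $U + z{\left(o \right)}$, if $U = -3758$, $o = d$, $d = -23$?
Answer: $-3781$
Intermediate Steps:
$o = -23$
$U + z{\left(o \right)} = -3758 - 23 = -3781$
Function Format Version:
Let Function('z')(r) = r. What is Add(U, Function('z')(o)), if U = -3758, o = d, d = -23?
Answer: -3781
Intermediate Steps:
o = -23
Add(U, Function('z')(o)) = Add(-3758, -23) = -3781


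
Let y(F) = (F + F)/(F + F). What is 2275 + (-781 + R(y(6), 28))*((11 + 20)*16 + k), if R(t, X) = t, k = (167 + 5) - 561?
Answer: -81185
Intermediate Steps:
k = -389 (k = 172 - 561 = -389)
y(F) = 1 (y(F) = (2*F)/((2*F)) = (2*F)*(1/(2*F)) = 1)
2275 + (-781 + R(y(6), 28))*((11 + 20)*16 + k) = 2275 + (-781 + 1)*((11 + 20)*16 - 389) = 2275 - 780*(31*16 - 389) = 2275 - 780*(496 - 389) = 2275 - 780*107 = 2275 - 83460 = -81185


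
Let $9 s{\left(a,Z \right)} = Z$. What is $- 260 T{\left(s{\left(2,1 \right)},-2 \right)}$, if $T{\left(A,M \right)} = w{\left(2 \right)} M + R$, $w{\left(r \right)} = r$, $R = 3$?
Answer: $260$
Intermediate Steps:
$s{\left(a,Z \right)} = \frac{Z}{9}$
$T{\left(A,M \right)} = 3 + 2 M$ ($T{\left(A,M \right)} = 2 M + 3 = 3 + 2 M$)
$- 260 T{\left(s{\left(2,1 \right)},-2 \right)} = - 260 \left(3 + 2 \left(-2\right)\right) = - 260 \left(3 - 4\right) = \left(-260\right) \left(-1\right) = 260$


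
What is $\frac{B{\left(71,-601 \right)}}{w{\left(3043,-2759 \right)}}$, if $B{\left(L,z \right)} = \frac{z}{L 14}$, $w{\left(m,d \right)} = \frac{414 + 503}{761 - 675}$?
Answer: $- \frac{25843}{455749} \approx -0.056704$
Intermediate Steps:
$w{\left(m,d \right)} = \frac{917}{86}$
$B{\left(L,z \right)} = \frac{z}{14 L}$
$\frac{B{\left(71,-601 \right)}}{w{\left(3043,-2759 \right)}} = \frac{\frac{1}{14} \left(-601\right) \frac{1}{71}}{\frac{917}{86}} = \frac{1}{14} \left(-601\right) \frac{1}{71} \cdot \frac{86}{917} = \left(- \frac{601}{994}\right) \frac{86}{917} = - \frac{25843}{455749}$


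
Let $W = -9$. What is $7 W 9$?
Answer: $-567$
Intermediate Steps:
$7 W 9 = 7 \left(-9\right) 9 = \left(-63\right) 9 = -567$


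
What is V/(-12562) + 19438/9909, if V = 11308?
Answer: 6005872/5658039 ≈ 1.0615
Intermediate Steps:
V/(-12562) + 19438/9909 = 11308/(-12562) + 19438/9909 = 11308*(-1/12562) + 19438*(1/9909) = -514/571 + 19438/9909 = 6005872/5658039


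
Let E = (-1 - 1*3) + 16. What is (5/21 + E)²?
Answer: 66049/441 ≈ 149.77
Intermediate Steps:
E = 12 (E = (-1 - 3) + 16 = -4 + 16 = 12)
(5/21 + E)² = (5/21 + 12)² = (257/21)² = 66049/441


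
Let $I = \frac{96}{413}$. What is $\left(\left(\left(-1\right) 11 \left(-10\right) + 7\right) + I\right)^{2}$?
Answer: $\frac{2344205889}{170569} \approx 13743.0$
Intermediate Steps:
$I = \frac{96}{413}$ ($I = 96 \cdot \frac{1}{413} = \frac{96}{413} \approx 0.23245$)
$\left(\left(\left(-1\right) 11 \left(-10\right) + 7\right) + I\right)^{2} = \left(\left(\left(-1\right) 11 \left(-10\right) + 7\right) + \frac{96}{413}\right)^{2} = \left(\left(\left(-11\right) \left(-10\right) + 7\right) + \frac{96}{413}\right)^{2} = \left(\left(110 + 7\right) + \frac{96}{413}\right)^{2} = \left(117 + \frac{96}{413}\right)^{2} = \left(\frac{48417}{413}\right)^{2} = \frac{2344205889}{170569}$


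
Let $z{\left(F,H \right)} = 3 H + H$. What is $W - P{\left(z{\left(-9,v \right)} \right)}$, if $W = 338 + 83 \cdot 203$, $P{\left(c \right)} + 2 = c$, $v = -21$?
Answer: $17273$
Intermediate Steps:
$z{\left(F,H \right)} = 4 H$
$P{\left(c \right)} = -2 + c$
$W = 17187$ ($W = 338 + 16849 = 17187$)
$W - P{\left(z{\left(-9,v \right)} \right)} = 17187 - \left(-2 + 4 \left(-21\right)\right) = 17187 - \left(-2 - 84\right) = 17187 - -86 = 17187 + 86 = 17273$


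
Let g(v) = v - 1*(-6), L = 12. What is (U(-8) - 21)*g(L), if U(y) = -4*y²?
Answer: -4986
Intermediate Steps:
g(v) = 6 + v (g(v) = v + 6 = 6 + v)
(U(-8) - 21)*g(L) = (-4*(-8)² - 21)*(6 + 12) = (-4*64 - 21)*18 = (-256 - 21)*18 = -277*18 = -4986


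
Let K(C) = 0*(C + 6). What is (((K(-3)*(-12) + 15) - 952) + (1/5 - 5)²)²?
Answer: 522076801/625 ≈ 8.3532e+5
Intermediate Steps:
K(C) = 0 (K(C) = 0*(6 + C) = 0)
(((K(-3)*(-12) + 15) - 952) + (1/5 - 5)²)² = (((0*(-12) + 15) - 952) + (1/5 - 5)²)² = (((0 + 15) - 952) + (⅕ - 5)²)² = ((15 - 952) + (-24/5)²)² = (-937 + 576/25)² = (-22849/25)² = 522076801/625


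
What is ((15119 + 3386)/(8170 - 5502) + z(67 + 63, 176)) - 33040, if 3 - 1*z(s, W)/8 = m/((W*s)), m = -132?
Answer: -5724423891/173420 ≈ -33009.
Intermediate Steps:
z(s, W) = 24 + 1056/(W*s) (z(s, W) = 24 - (-1056)/(W*s) = 24 + 1056/(W*s))
((15119 + 3386)/(8170 - 5502) + z(67 + 63, 176)) - 33040 = ((15119 + 3386)/(8170 - 5502) + (24 + 1056/(176*(67 + 63)))) - 33040 = (18505/2668 + (24 + 1056*(1/176)/130)) - 33040 = (18505*(1/2668) + (24 + 1056*(1/176)*(1/130))) - 33040 = (18505/2668 + (24 + 3/65)) - 33040 = (18505/2668 + 1563/65) - 33040 = 5372909/173420 - 33040 = -5724423891/173420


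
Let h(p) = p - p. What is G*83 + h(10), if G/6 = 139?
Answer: 69222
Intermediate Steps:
G = 834 (G = 6*139 = 834)
h(p) = 0
G*83 + h(10) = 834*83 + 0 = 69222 + 0 = 69222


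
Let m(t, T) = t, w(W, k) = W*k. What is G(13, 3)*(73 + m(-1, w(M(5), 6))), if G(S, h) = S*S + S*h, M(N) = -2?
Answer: 14976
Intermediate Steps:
G(S, h) = S² + S*h
G(13, 3)*(73 + m(-1, w(M(5), 6))) = (13*(13 + 3))*(73 - 1) = (13*16)*72 = 208*72 = 14976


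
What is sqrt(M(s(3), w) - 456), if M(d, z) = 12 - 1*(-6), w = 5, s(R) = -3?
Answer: I*sqrt(438) ≈ 20.928*I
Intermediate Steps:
M(d, z) = 18 (M(d, z) = 12 + 6 = 18)
sqrt(M(s(3), w) - 456) = sqrt(18 - 456) = sqrt(-438) = I*sqrt(438)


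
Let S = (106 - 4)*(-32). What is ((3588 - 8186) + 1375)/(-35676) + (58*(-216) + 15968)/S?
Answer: -146101/151623 ≈ -0.96358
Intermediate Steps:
S = -3264 (S = 102*(-32) = -3264)
((3588 - 8186) + 1375)/(-35676) + (58*(-216) + 15968)/S = ((3588 - 8186) + 1375)/(-35676) + (58*(-216) + 15968)/(-3264) = (-4598 + 1375)*(-1/35676) + (-12528 + 15968)*(-1/3264) = -3223*(-1/35676) + 3440*(-1/3264) = 3223/35676 - 215/204 = -146101/151623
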